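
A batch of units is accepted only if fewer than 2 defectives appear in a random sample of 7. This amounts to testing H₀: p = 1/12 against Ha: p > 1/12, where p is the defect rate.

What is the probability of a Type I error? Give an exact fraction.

219095/1990656

α = P(reject H₀ | H₀ true) = P(K ≥ 2 | p = 1/12), K ~ Binomial(7, 1/12).
Via the complement, α = 1 − Σ_{j=0}^{1} C(7,j)(1/12)^j(11/12)^{7-j} = 219095/1990656.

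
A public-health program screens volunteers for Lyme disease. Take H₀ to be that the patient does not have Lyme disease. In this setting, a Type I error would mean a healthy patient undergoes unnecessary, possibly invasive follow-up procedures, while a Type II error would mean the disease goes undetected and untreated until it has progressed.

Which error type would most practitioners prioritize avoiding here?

The Type II consequence (the disease goes undetected and untreated until it has progressed) is more severe than the Type I consequence (a healthy patient undergoes unnecessary, possibly invasive follow-up procedures).

Type II error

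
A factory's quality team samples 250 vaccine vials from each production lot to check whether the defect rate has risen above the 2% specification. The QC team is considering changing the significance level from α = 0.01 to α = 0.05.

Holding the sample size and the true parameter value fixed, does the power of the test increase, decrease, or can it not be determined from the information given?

It increases.

Relaxing α lowers the evidence threshold; under Ha, outcomes that previously fell short now trigger rejection.
Since power = 1 − β and β decreases, power increases.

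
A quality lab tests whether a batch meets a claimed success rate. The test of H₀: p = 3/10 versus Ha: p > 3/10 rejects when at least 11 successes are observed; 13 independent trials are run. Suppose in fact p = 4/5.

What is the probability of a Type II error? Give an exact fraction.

608334741/1220703125

β = P(fail to reject H₀ | Ha true) = P(S ≤ 10 | p = 4/5), S ~ Binomial(13, 4/5).
Equivalently, β = 1 − P(S ≥ 11) = 608334741/1220703125.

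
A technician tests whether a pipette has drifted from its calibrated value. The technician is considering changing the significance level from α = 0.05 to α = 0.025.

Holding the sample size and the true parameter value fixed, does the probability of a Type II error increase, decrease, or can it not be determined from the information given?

Lowering α raises the bar for rejection; under Ha, the test now fails to reject on outcomes it previously would have rejected.

It increases.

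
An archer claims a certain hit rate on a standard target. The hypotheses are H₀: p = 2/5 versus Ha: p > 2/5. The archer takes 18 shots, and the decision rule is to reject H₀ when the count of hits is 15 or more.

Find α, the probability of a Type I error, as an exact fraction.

163905536/762939453125

Under H₀, K ~ Binomial(18, 2/5), and α = P(K ≥ 15).
Summing C(18,j)(2/5)^j(3/5)^{18−j} for j = 15,…,18 gives 163905536/762939453125.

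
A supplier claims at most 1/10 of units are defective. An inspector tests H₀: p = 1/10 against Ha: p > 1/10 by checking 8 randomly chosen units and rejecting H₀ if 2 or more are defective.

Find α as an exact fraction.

18689527/100000000

α = P(reject H₀ | H₀ true) = P(Y ≥ 2 | p = 1/10), Y ~ Binomial(8, 1/10).
α = 1 − P(Y ≤ 1) = 1 − 81310473/100000000 = 18689527/100000000.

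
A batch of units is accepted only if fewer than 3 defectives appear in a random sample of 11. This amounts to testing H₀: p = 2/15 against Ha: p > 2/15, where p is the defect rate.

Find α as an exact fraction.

The significance level is the probability, assuming p = 2/15, of seeing 3 or more defectives in 11 draws.
α = 1 − P(Y ≤ 2) = 1 − 10604499373/12814453125 = 2209953752/12814453125.

2209953752/12814453125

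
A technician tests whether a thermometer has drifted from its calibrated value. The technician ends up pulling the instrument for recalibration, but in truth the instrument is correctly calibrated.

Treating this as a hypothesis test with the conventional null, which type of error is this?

Type I error

The null hypothesis here is that the instrument is correctly calibrated.
'Pulling the instrument for recalibration' corresponds to rejecting H₀.
H₀ was rejected but H₀ is true — a Type I error (false positive).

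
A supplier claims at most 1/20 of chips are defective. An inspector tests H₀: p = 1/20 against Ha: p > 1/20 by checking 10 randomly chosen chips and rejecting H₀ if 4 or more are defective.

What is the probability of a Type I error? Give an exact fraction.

2632954721/2560000000000

α = P(reject H₀ | H₀ true) = P(Y ≥ 4 | p = 1/20), Y ~ Binomial(10, 1/20).
Via the complement, α = 1 − Σ_{j=0}^{3} C(10,j)(1/20)^j(19/20)^{10-j} = 2632954721/2560000000000.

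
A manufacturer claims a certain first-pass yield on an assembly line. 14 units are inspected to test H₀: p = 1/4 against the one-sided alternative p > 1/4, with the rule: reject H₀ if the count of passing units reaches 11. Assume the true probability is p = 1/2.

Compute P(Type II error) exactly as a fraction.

Under the alternative p = 1/2, K ~ Binomial(14, 1/2); β is the probability the test does not reject, P(K < 11).
Equivalently, β = 1 − P(K ≥ 11) = 7957/8192.

7957/8192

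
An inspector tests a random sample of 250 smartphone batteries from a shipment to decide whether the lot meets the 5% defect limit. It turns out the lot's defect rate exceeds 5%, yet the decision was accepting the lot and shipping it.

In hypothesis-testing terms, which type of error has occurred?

The null hypothesis here is that the lot's defect rate is 5% (within specification).
'Accepting the lot and shipping it' corresponds to failing to reject H₀.
H₀ was not rejected but H₀ is false — a Type II error (false negative).

Type II error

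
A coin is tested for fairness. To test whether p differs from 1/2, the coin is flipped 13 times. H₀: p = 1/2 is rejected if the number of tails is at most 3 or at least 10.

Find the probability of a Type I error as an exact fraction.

189/2048

α = P(S ≤ 3 or S ≥ 10 | p = 1/2), S ~ Binomial(13, 1/2).
The two tails are symmetric, so α = 2·(1 + 13 + 78 + 286)/2^13 = 756/8192 = 189/2048.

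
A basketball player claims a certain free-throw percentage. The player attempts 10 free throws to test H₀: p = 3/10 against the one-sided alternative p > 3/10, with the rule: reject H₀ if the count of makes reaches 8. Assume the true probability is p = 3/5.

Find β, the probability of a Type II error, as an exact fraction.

8131936/9765625

Under the alternative p = 3/5, X ~ Binomial(10, 3/5); β is the probability the test does not reject, P(X < 8).
Adding the binomial probabilities P(X=0)+…+P(X=7) at p = 3/5 gives 8131936/9765625.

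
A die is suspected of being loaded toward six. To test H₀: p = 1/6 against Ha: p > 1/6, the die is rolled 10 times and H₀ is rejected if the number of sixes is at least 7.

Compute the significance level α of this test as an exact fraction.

α = P(reject H₀ | H₀ true) = P(K ≥ 7 | p = 1/6), with K ~ Binomial(10, 1/6).
P(K ≥ 7) = Σ_{j=7}^{10} C(10,j)·(1/6)^j·(5/6)^{10-j} = 337/1259712.

337/1259712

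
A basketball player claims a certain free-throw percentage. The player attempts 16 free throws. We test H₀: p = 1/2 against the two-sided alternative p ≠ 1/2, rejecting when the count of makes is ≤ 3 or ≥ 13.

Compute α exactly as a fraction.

Under H₀, K ~ Binomial(16, 1/2); α is the probability of landing in either tail, P(K ≤ 3) + P(K ≥ 13).
Each tail has probability (1 + 16 + 120 + 560)/65536; doubling gives α = 1394/65536 = 697/32768.

697/32768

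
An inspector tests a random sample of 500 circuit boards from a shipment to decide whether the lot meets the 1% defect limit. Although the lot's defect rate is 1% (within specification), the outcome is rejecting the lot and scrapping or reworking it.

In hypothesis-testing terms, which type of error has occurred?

Type I error

The null hypothesis here is that the lot's defect rate is 1% (within specification).
'Rejecting the lot and scrapping or reworking it' corresponds to rejecting H₀.
H₀ was rejected but H₀ is true — a Type I error (false positive).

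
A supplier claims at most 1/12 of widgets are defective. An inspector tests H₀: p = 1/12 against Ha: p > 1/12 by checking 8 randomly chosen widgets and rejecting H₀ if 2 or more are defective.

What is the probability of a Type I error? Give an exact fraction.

α = P(reject H₀ | H₀ true) = P(X ≥ 2 | p = 1/12), X ~ Binomial(8, 1/12).
Via the complement, α = 1 − Σ_{j=0}^{1} C(8,j)(1/12)^j(11/12)^{8-j} = 59725447/429981696.

59725447/429981696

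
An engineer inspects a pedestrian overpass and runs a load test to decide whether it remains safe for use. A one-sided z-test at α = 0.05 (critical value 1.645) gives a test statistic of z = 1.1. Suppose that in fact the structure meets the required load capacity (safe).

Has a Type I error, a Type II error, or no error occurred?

Neither — the decision is correct.

The conventional null hypothesis is that the structure meets the required load capacity (safe).
Since z = 1.1 ≤ z* = 1.645, H₀ is not rejected.
H₀ is true (actually the structure meets the required load capacity (safe)).
The decision matches the true state — no error.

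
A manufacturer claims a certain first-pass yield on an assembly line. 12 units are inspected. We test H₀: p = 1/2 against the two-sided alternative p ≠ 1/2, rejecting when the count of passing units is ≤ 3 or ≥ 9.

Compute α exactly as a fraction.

The significance level is the null-hypothesis probability of the rejection region {≤3} ∪ {≥9}.
By symmetry, α = 2·P(S ≤ 3) = 2·(1 + 12 + 66 + 220)/4096 = 598/4096 = 299/2048.

299/2048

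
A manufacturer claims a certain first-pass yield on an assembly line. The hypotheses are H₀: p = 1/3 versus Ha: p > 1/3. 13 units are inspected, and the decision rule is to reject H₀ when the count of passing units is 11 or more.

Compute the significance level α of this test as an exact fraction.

The Type I error probability is α = P(S ≥ 11) computed under H₀, where S ~ Binomial(13, 1/3).
Adding the binomial terms for j = 11 through 13 with p = 1/3 yields 113/531441.

113/531441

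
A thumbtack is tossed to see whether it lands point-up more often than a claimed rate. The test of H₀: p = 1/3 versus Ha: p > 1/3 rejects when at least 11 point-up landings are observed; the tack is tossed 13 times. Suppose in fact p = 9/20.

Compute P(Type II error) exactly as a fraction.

A Type II error is failing to reject when Ha holds: with p = 9/20, β = P(Y ≤ 10).
Summing C(13,j)·(9/20)^j·(11/20)^{13-j} for j = 0..10 gives 40790448134932573/40960000000000000.

40790448134932573/40960000000000000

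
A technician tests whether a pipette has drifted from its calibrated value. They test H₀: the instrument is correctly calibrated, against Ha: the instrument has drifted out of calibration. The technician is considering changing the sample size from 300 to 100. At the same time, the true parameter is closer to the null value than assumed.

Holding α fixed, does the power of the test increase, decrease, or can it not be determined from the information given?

It decreases.

With less data the test statistic is noisier; under Ha, more outcomes land inside the acceptance region. A smaller true effect puts the Ha sampling distribution closer to H₀, so more of it falls in the non-rejection region. Both changes push β in the same direction.
Since power = 1 − β and β increases, power decreases.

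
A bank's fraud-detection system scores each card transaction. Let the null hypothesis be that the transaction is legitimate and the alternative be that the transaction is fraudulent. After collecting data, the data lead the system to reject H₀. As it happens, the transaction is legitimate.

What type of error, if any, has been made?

Type I error

H₀ was rejected, but H₀ is actually true.
Rejecting a true null hypothesis is a Type I error (false positive).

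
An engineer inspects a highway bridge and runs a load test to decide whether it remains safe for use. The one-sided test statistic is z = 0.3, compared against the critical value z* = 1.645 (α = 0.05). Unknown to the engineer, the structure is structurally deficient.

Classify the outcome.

Type II error

The conventional null hypothesis is that the structure meets the required load capacity (safe).
Since z = 0.3 ≤ z* = 1.645, H₀ is not rejected.
H₀ is false (actually the structure is structurally deficient).
Failing to reject a false H₀ is a Type II error.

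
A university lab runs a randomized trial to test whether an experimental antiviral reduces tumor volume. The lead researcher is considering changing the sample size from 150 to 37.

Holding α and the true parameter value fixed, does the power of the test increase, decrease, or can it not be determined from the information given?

Reducing n widens both sampling distributions, so the test has less ability to distinguish Ha from H₀.
Since power = 1 − β and β increases, power decreases.

It decreases.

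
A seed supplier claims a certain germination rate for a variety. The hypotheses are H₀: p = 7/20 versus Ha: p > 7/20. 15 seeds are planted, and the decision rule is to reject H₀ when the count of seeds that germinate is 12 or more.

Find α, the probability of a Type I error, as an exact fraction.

3923132920389837/8192000000000000000

Under H₀, S ~ Binomial(15, 7/20), and α = P(S ≥ 12).
Summing C(15,j)(7/20)^j(13/20)^{15−j} for j = 12,…,15 gives 3923132920389837/8192000000000000000.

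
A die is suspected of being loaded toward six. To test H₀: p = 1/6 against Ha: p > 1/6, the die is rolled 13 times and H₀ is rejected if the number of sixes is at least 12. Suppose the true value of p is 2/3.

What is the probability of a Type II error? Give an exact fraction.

510961/531441

Under the alternative p = 2/3, K ~ Binomial(13, 2/3); β is the probability the test does not reject, P(K < 12).
Adding the binomial probabilities P(K=0)+…+P(K=11) at p = 2/3 gives 510961/531441.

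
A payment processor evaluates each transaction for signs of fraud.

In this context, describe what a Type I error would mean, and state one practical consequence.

A Type I error would mean concluding that the transaction is fraudulent when in fact the transaction is legitimate. Consequence: a legitimate purchase is declined and the customer's card is frozen.

With the conventional null hypothesis that the transaction is legitimate:
A Type I error is rejecting H₀ when H₀ is true.
Here that means blocking the transaction and freezing the card when actually the transaction is legitimate.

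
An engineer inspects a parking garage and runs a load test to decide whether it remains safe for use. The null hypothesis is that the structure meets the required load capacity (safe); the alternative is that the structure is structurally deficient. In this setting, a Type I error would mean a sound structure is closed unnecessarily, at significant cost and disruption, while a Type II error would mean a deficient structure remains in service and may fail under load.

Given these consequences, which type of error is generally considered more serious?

The Type II consequence (a deficient structure remains in service and may fail under load) is more severe than the Type I consequence (a sound structure is closed unnecessarily, at significant cost and disruption).

Type II error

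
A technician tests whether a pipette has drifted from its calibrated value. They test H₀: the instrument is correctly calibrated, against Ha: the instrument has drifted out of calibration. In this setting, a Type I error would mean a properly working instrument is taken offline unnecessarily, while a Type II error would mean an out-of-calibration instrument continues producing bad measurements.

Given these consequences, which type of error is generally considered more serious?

Type II error

The Type II consequence (an out-of-calibration instrument continues producing bad measurements) is more severe than the Type I consequence (a properly working instrument is taken offline unnecessarily).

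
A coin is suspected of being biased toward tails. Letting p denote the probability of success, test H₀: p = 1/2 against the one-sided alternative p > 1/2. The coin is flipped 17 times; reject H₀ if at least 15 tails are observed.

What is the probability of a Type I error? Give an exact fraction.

77/65536

Under H₀, X ~ Binomial(17, 1/2), and α = P(X ≥ 15).
P(X ≥ 15) = [C(17,15) + C(17,16) + C(17,17)] / 2^17 = (136 + 17 + 1) / 131072 = 154/131072 = 77/65536.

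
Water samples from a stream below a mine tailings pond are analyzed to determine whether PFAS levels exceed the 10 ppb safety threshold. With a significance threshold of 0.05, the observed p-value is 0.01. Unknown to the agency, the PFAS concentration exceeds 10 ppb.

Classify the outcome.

Neither — the decision is correct.

The conventional null hypothesis is that the PFAS concentration is at or below 10 ppb (safe).
Since p = 0.01 < α = 0.05, H₀ is rejected.
H₀ is false (actually the PFAS concentration exceeds 10 ppb).
The decision matches the true state — no error.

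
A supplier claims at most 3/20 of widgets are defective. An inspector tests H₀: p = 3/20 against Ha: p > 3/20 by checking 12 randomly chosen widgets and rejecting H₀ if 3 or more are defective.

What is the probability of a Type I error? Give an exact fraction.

Under H₀, S ~ Binomial(12, 3/20); the Type I error rate is P(S ≥ 3).
Computing the lower-tail complement: 1 − 602782176234251/819200000000000 = 216417823765749/819200000000000.

216417823765749/819200000000000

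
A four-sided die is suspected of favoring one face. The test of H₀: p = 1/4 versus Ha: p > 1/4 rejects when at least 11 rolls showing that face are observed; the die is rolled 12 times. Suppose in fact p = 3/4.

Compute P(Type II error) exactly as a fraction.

β = P(fail to reject H₀ | Ha true) = P(S ≤ 10 | p = 3/4), S ~ Binomial(12, 3/4).
Summing C(12,j)·(3/4)^j·(1/4)^{12-j} for j = 0..10 gives 14120011/16777216.

14120011/16777216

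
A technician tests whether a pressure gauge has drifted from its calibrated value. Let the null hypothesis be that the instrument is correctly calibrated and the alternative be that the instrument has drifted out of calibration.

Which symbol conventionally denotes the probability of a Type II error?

P(Type II error) = P(fail to reject H₀ | H₀ false) = β.

β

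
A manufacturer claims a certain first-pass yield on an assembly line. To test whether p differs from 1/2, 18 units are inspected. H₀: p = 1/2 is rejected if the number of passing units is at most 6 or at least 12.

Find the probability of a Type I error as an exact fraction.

Under H₀, K ~ Binomial(18, 1/2); α is the probability of landing in either tail, P(K ≤ 6) + P(K ≥ 12).
Each tail has probability (1 + 18 + 153 + 816 + 3060 + 8568 + 18564)/262144; doubling gives α = 62360/262144 = 7795/32768.

7795/32768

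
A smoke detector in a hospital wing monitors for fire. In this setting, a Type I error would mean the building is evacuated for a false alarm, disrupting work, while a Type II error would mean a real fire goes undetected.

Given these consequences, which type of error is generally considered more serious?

The Type II consequence (a real fire goes undetected) is more severe than the Type I consequence (the building is evacuated for a false alarm, disrupting work).

Type II error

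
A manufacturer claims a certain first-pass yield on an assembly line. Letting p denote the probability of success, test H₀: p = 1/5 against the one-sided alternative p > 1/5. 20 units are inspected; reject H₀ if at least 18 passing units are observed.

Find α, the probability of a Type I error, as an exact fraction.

3121/95367431640625

α = P(reject H₀ | H₀ true) = P(K ≥ 18 | p = 1/5), with K ~ Binomial(20, 1/5).
Adding the binomial terms for j = 18 through 20 with p = 1/5 yields 3121/95367431640625.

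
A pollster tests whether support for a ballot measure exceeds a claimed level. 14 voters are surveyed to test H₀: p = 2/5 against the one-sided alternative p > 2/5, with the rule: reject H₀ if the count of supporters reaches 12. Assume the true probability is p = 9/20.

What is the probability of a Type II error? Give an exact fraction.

β = P(fail to reject H₀ | Ha true) = P(Y ≤ 11 | p = 9/20), Y ~ Binomial(14, 9/20).
Summing C(14,j)·(9/20)^j·(11/20)^{14-j} for j = 0..11 gives 817437922121895041/819200000000000000.

817437922121895041/819200000000000000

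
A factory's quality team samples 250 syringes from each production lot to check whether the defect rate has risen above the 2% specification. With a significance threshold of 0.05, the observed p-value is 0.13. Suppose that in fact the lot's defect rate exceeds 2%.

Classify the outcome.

The conventional null hypothesis is that the lot's defect rate is 2% (within specification).
Since p = 0.13 ≥ α = 0.05, H₀ is not rejected.
H₀ is false (actually the lot's defect rate exceeds 2%).
Failing to reject a false H₀ is a Type II error.

Type II error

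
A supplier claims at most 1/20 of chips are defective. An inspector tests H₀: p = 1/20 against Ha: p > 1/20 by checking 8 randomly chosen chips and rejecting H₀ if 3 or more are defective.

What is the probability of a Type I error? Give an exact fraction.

The significance level is the probability, assuming p = 1/20, of seeing 3 or more defectives in 8 draws.
α = 1 − P(S ≤ 2) = 1 − 25451821621/25600000000 = 148178379/25600000000.

148178379/25600000000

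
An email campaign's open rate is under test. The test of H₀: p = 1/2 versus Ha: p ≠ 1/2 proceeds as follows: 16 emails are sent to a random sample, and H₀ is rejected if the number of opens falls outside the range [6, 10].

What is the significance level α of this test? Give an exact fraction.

The significance level is the null-hypothesis probability of the rejection region {≤5} ∪ {≥11}.
By symmetry, α = 2·P(Y ≤ 5) = 2·(1 + 16 + 120 + 560 + 1820 + 4368)/65536 = 13770/65536 = 6885/32768.

6885/32768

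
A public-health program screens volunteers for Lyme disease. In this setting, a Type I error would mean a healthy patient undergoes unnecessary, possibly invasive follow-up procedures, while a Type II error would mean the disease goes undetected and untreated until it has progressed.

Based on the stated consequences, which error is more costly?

Type II error

The Type II consequence (the disease goes undetected and untreated until it has progressed) is more severe than the Type I consequence (a healthy patient undergoes unnecessary, possibly invasive follow-up procedures).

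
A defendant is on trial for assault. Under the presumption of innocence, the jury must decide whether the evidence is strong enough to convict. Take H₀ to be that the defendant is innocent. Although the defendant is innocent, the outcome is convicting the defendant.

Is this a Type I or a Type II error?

Type I error

'Convicting the defendant' corresponds to rejecting H₀.
H₀ was rejected but H₀ is true — a Type I error (false positive).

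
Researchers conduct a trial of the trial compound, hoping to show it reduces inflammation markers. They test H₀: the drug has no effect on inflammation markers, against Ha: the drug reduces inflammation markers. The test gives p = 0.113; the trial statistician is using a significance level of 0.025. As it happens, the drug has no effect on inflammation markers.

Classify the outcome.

Since p = 0.113 ≥ α = 0.025, H₀ is not rejected.
H₀ is true (actually the drug has no effect on inflammation markers).
The decision matches the true state — no error.

No error (correct decision).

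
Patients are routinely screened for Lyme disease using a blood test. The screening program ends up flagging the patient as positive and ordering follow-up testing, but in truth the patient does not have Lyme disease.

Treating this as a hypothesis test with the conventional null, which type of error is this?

Type I error

The null hypothesis here is that the patient does not have Lyme disease.
'Flagging the patient as positive and ordering follow-up testing' corresponds to rejecting H₀.
H₀ was rejected but H₀ is true — a Type I error (false positive).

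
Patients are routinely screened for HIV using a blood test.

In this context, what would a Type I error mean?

With the conventional null hypothesis that the patient does not have HIV:
A Type I error is rejecting H₀ when H₀ is true.
Here that means flagging the patient as positive and ordering follow-up testing when actually the patient does not have HIV.

A Type I error would mean concluding that the patient has HIV when in fact the patient does not have HIV.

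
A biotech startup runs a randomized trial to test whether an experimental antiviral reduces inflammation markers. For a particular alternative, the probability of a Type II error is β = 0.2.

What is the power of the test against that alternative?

Power = 1 − β = 1 − 0.2 = 0.8.

0.8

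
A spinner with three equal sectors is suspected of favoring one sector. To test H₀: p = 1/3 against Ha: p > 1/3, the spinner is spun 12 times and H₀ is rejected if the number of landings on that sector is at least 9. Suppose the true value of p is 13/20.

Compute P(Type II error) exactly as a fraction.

535222111290433/819200000000000

A Type II error is failing to reject when Ha holds: with p = 13/20, β = P(Y ≤ 8).
Adding the binomial probabilities P(Y=0)+…+P(Y=8) at p = 13/20 gives 535222111290433/819200000000000.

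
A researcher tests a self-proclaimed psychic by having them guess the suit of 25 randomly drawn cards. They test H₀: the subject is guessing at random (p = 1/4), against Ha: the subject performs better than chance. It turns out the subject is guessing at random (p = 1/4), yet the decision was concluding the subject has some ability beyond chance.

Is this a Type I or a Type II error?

Type I error

'Concluding the subject has some ability beyond chance' corresponds to rejecting H₀.
H₀ was rejected but H₀ is true — a Type I error (false positive).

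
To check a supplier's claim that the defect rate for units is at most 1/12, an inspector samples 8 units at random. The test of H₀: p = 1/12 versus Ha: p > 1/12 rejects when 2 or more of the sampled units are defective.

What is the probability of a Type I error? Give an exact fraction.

59725447/429981696

Under H₀, Y ~ Binomial(8, 1/12); the Type I error rate is P(Y ≥ 2).
α = 1 − P(Y ≤ 1) = 1 − 370256249/429981696 = 59725447/429981696.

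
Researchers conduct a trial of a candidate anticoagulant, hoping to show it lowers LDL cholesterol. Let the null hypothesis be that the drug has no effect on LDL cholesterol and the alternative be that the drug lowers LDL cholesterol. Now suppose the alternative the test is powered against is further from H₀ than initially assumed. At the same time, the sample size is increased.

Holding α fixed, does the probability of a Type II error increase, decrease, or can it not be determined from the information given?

It decreases.

The further the true parameter sits from the null value, the more of the Ha sampling distribution falls in the rejection region. Increasing n separates the H₀ and Ha sampling distributions, so under Ha fewer outcomes land in the acceptance region. Both changes push β in the same direction.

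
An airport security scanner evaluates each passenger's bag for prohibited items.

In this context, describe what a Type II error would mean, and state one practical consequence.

With the conventional null hypothesis that the bag contains no prohibited items:
A Type II error is failing to reject H₀ when H₀ is false.
Here that means letting the bag through when actually the bag contains a prohibited item.

A Type II error would mean concluding that the bag contains no prohibited items (or at least failing to establish that the bag contains a prohibited item) when in fact the bag contains a prohibited item. Consequence: a prohibited item passes through security undetected.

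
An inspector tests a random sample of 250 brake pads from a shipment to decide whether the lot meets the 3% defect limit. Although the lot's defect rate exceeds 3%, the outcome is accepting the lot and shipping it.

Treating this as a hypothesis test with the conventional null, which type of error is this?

The null hypothesis here is that the lot's defect rate is 3% (within specification).
'Accepting the lot and shipping it' corresponds to failing to reject H₀.
H₀ was not rejected but H₀ is false — a Type II error (false negative).

Type II error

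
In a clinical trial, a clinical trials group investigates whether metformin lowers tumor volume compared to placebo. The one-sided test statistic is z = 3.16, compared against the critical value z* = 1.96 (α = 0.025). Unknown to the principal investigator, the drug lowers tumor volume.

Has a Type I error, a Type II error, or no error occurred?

The conventional null hypothesis is that the drug has no effect on tumor volume.
Since z = 3.16 > z* = 1.96, H₀ is rejected.
H₀ is false (actually the drug lowers tumor volume).
The decision matches the true state — no error.

No error (correct decision).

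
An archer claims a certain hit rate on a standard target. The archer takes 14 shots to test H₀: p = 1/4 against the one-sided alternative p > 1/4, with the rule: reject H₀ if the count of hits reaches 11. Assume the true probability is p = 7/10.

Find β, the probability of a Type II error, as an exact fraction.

β = P(fail to reject H₀ | Ha true) = P(X ≤ 10 | p = 7/10), X ~ Binomial(14, 7/10).
Summing C(14,j)·(7/10)^j·(3/10)^{14-j} for j = 0..10 gives 32241628521117/50000000000000.

32241628521117/50000000000000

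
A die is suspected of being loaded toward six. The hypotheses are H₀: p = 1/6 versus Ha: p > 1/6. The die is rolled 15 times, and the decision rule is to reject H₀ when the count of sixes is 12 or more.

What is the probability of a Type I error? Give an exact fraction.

7447/58773123072

The Type I error probability is α = P(K ≥ 12) computed under H₀, where K ~ Binomial(15, 1/6).
Adding the binomial terms for j = 12 through 15 with p = 1/6 yields 7447/58773123072.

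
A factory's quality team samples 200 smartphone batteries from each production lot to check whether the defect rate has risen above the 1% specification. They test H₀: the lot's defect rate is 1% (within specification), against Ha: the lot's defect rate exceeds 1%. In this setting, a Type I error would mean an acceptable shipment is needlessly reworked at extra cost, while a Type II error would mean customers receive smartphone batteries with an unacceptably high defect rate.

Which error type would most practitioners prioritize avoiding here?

The Type II consequence (customers receive smartphone batteries with an unacceptably high defect rate) is more severe than the Type I consequence (an acceptable shipment is needlessly reworked at extra cost).

Type II error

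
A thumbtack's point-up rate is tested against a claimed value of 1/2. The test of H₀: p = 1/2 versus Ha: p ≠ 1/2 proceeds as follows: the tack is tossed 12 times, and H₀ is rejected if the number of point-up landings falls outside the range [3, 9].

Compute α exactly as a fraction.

Under H₀, S ~ Binomial(12, 1/2); α is the probability of landing in either tail, P(S ≤ 2) + P(S ≥ 10).
By symmetry, α = 2·P(S ≤ 2) = 2·(1 + 12 + 66)/4096 = 158/4096 = 79/2048.

79/2048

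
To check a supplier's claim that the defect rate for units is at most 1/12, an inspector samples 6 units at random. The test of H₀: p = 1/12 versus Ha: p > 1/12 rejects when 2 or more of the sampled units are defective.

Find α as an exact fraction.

Under H₀, S ~ Binomial(6, 1/12); the Type I error rate is P(S ≥ 2).
α = 1 − P(S ≤ 1) = 1 − 2737867/2985984 = 248117/2985984.

248117/2985984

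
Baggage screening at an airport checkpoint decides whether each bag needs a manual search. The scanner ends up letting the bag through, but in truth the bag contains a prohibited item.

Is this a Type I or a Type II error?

The null hypothesis here is that the bag contains no prohibited items.
'Letting the bag through' corresponds to failing to reject H₀.
H₀ was not rejected but H₀ is false — a Type II error (false negative).

Type II error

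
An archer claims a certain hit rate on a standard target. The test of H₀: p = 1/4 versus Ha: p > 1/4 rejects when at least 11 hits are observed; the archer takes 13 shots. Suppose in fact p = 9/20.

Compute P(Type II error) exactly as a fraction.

40790448134932573/40960000000000000

A Type II error is failing to reject when Ha holds: with p = 9/20, β = P(S ≤ 10).
Adding the binomial probabilities P(S=0)+…+P(S=10) at p = 9/20 gives 40790448134932573/40960000000000000.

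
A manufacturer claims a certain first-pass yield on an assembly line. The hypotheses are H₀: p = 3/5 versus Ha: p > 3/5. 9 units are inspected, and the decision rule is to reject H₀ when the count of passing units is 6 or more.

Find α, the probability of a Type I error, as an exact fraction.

Under H₀, K ~ Binomial(9, 3/5), and α = P(K ≥ 6).
Summing C(9,j)(3/5)^j(2/5)^{9−j} for j = 6,…,9 gives 942597/1953125.

942597/1953125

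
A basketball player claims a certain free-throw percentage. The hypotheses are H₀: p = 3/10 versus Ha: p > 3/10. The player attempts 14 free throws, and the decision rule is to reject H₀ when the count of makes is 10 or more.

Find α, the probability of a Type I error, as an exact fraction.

Under H₀, K ~ Binomial(14, 3/10), and α = P(K ≥ 10).
Summing C(14,j)(3/10)^j(7/10)^{14−j} for j = 10,…,14 gives 33313260987/20000000000000.

33313260987/20000000000000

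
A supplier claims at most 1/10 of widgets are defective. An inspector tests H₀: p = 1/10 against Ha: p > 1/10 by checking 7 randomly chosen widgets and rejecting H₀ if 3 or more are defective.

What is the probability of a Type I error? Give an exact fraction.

Under H₀, S ~ Binomial(7, 1/10); the Type I error rate is P(S ≥ 3).
Computing the lower-tail complement: 1 − 1948617/2000000 = 51383/2000000.

51383/2000000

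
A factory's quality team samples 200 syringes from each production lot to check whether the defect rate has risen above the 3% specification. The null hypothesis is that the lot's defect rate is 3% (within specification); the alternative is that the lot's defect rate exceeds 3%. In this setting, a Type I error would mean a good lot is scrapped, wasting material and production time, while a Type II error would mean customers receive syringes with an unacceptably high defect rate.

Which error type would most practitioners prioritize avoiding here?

The Type II consequence (customers receive syringes with an unacceptably high defect rate) is more severe than the Type I consequence (a good lot is scrapped, wasting material and production time).

Type II error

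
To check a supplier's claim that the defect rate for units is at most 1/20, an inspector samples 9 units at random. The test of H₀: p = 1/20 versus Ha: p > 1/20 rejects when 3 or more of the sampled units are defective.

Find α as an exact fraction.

535106531/64000000000

The significance level is the probability, assuming p = 1/20, of seeing 3 or more defectives in 9 draws.
Computing the lower-tail complement: 1 − 63464893469/64000000000 = 535106531/64000000000.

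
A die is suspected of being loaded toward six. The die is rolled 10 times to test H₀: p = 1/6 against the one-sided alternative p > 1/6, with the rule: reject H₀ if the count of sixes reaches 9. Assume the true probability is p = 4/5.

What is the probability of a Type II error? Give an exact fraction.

6095609/9765625

Under the alternative p = 4/5, Y ~ Binomial(10, 4/5); β is the probability the test does not reject, P(Y < 9).
Adding the binomial probabilities P(Y=0)+…+P(Y=8) at p = 4/5 gives 6095609/9765625.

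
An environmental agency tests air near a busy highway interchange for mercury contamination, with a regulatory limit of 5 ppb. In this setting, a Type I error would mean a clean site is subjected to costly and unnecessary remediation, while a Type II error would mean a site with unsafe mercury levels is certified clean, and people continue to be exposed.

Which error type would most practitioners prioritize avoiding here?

The Type II consequence (a site with unsafe mercury levels is certified clean, and people continue to be exposed) is more severe than the Type I consequence (a clean site is subjected to costly and unnecessary remediation).

Type II error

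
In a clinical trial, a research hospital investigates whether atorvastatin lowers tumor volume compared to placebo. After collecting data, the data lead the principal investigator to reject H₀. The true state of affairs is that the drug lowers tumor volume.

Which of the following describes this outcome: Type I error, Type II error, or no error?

No error — this is a correct decision.

The conventional null hypothesis here is that the drug has no effect on tumor volume.
The test rejected a false H₀ — the decision matches the true state.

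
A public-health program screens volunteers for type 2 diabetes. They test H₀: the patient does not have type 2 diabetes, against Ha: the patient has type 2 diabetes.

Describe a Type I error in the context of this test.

A Type I error is rejecting H₀ when H₀ is true.
Here that means flagging the patient as positive and ordering follow-up testing when actually the patient does not have type 2 diabetes.

A Type I error would mean concluding that the patient has type 2 diabetes when in fact the patient does not have type 2 diabetes.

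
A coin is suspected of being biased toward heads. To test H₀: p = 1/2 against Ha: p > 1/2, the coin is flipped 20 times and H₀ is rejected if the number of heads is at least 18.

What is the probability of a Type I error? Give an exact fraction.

Under H₀, X ~ Binomial(20, 1/2), and α = P(X ≥ 18).
P(X ≥ 18) = [C(20,18) + C(20,19) + C(20,20)] / 2^20 = (190 + 20 + 1) / 1048576 = 211/1048576.

211/1048576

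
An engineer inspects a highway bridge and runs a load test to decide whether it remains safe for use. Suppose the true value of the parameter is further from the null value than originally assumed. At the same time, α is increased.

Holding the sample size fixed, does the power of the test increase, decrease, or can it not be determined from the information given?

It increases.

A bigger departure from H₀ is easier for the test to detect, so it fails to reject less often. A larger α widens the rejection region, so when the alternative is true more outcomes lead to rejection — failing to reject becomes less likely. Both changes push β in the same direction.
Since power = 1 − β and β decreases, power increases.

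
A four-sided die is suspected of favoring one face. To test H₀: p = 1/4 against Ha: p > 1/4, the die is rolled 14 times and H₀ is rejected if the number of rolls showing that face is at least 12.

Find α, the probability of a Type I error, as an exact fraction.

431/134217728

Under H₀, Y ~ Binomial(14, 1/4), and α = P(Y ≥ 12).
P(Y ≥ 12) = Σ_{j=12}^{14} C(14,j)·(1/4)^j·(3/4)^{14-j} = 431/134217728.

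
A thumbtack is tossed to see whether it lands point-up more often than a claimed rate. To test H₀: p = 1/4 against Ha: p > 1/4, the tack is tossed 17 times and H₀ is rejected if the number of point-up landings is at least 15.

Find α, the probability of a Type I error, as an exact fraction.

Under H₀, X ~ Binomial(17, 1/4), and α = P(X ≥ 15).
Adding the binomial terms for j = 15 through 17 with p = 1/4 yields 319/4294967296.

319/4294967296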